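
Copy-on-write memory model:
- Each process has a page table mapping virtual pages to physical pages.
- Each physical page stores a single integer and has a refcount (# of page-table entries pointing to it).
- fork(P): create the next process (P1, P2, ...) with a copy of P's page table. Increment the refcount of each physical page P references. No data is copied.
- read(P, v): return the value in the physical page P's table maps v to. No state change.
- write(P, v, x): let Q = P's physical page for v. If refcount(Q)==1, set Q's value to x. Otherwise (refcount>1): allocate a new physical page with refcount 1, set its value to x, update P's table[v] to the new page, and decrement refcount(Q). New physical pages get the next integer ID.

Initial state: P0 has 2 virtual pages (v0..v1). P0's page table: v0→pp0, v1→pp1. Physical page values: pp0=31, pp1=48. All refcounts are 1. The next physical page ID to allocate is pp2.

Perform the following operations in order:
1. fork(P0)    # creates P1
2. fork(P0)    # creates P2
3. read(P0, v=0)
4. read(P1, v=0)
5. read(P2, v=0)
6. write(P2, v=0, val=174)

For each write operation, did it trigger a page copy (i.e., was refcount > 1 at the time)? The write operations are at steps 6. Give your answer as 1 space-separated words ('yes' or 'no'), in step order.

Op 1: fork(P0) -> P1. 2 ppages; refcounts: pp0:2 pp1:2
Op 2: fork(P0) -> P2. 2 ppages; refcounts: pp0:3 pp1:3
Op 3: read(P0, v0) -> 31. No state change.
Op 4: read(P1, v0) -> 31. No state change.
Op 5: read(P2, v0) -> 31. No state change.
Op 6: write(P2, v0, 174). refcount(pp0)=3>1 -> COPY to pp2. 3 ppages; refcounts: pp0:2 pp1:3 pp2:1

yes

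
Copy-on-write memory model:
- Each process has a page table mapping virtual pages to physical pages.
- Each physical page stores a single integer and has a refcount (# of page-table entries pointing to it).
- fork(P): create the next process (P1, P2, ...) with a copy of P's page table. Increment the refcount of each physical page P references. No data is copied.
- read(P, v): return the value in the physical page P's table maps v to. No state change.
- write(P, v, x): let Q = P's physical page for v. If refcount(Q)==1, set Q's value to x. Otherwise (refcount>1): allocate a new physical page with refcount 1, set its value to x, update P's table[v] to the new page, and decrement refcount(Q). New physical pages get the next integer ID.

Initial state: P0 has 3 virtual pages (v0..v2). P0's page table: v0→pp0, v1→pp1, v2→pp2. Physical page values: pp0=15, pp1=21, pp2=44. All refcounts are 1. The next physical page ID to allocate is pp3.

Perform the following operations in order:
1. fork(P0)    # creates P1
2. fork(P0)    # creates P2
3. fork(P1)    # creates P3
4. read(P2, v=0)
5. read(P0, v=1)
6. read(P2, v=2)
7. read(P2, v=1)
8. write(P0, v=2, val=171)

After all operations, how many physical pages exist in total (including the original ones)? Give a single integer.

Answer: 4

Derivation:
Op 1: fork(P0) -> P1. 3 ppages; refcounts: pp0:2 pp1:2 pp2:2
Op 2: fork(P0) -> P2. 3 ppages; refcounts: pp0:3 pp1:3 pp2:3
Op 3: fork(P1) -> P3. 3 ppages; refcounts: pp0:4 pp1:4 pp2:4
Op 4: read(P2, v0) -> 15. No state change.
Op 5: read(P0, v1) -> 21. No state change.
Op 6: read(P2, v2) -> 44. No state change.
Op 7: read(P2, v1) -> 21. No state change.
Op 8: write(P0, v2, 171). refcount(pp2)=4>1 -> COPY to pp3. 4 ppages; refcounts: pp0:4 pp1:4 pp2:3 pp3:1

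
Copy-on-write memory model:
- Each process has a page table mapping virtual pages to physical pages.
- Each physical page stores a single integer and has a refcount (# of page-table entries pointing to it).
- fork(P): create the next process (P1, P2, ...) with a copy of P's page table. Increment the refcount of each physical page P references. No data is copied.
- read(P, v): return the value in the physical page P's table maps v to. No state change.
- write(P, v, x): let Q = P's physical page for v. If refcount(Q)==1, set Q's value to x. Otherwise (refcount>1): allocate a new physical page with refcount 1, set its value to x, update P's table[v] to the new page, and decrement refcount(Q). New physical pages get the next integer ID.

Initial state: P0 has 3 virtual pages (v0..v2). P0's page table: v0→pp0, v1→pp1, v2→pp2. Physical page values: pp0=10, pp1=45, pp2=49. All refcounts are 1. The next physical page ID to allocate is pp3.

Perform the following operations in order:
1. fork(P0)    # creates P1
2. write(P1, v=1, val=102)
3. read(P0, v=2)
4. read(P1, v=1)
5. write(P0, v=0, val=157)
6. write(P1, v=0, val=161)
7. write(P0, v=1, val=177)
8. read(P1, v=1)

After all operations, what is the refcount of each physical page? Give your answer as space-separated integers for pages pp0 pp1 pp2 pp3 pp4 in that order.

Op 1: fork(P0) -> P1. 3 ppages; refcounts: pp0:2 pp1:2 pp2:2
Op 2: write(P1, v1, 102). refcount(pp1)=2>1 -> COPY to pp3. 4 ppages; refcounts: pp0:2 pp1:1 pp2:2 pp3:1
Op 3: read(P0, v2) -> 49. No state change.
Op 4: read(P1, v1) -> 102. No state change.
Op 5: write(P0, v0, 157). refcount(pp0)=2>1 -> COPY to pp4. 5 ppages; refcounts: pp0:1 pp1:1 pp2:2 pp3:1 pp4:1
Op 6: write(P1, v0, 161). refcount(pp0)=1 -> write in place. 5 ppages; refcounts: pp0:1 pp1:1 pp2:2 pp3:1 pp4:1
Op 7: write(P0, v1, 177). refcount(pp1)=1 -> write in place. 5 ppages; refcounts: pp0:1 pp1:1 pp2:2 pp3:1 pp4:1
Op 8: read(P1, v1) -> 102. No state change.

Answer: 1 1 2 1 1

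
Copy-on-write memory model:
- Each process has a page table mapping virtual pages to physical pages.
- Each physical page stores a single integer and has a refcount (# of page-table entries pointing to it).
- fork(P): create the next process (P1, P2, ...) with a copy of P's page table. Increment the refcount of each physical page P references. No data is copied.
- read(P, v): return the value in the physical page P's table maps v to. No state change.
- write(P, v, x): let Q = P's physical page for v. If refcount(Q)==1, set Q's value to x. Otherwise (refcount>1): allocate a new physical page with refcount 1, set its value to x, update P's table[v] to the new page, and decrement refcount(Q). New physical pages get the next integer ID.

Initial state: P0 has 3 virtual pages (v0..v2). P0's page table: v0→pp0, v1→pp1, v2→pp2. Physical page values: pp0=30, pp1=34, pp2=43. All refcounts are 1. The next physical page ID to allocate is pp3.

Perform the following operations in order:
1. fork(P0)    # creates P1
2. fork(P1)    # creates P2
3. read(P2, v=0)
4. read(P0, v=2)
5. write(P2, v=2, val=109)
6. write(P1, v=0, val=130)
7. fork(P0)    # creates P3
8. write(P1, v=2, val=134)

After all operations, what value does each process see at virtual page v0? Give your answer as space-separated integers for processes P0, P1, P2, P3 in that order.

Answer: 30 130 30 30

Derivation:
Op 1: fork(P0) -> P1. 3 ppages; refcounts: pp0:2 pp1:2 pp2:2
Op 2: fork(P1) -> P2. 3 ppages; refcounts: pp0:3 pp1:3 pp2:3
Op 3: read(P2, v0) -> 30. No state change.
Op 4: read(P0, v2) -> 43. No state change.
Op 5: write(P2, v2, 109). refcount(pp2)=3>1 -> COPY to pp3. 4 ppages; refcounts: pp0:3 pp1:3 pp2:2 pp3:1
Op 6: write(P1, v0, 130). refcount(pp0)=3>1 -> COPY to pp4. 5 ppages; refcounts: pp0:2 pp1:3 pp2:2 pp3:1 pp4:1
Op 7: fork(P0) -> P3. 5 ppages; refcounts: pp0:3 pp1:4 pp2:3 pp3:1 pp4:1
Op 8: write(P1, v2, 134). refcount(pp2)=3>1 -> COPY to pp5. 6 ppages; refcounts: pp0:3 pp1:4 pp2:2 pp3:1 pp4:1 pp5:1
P0: v0 -> pp0 = 30
P1: v0 -> pp4 = 130
P2: v0 -> pp0 = 30
P3: v0 -> pp0 = 30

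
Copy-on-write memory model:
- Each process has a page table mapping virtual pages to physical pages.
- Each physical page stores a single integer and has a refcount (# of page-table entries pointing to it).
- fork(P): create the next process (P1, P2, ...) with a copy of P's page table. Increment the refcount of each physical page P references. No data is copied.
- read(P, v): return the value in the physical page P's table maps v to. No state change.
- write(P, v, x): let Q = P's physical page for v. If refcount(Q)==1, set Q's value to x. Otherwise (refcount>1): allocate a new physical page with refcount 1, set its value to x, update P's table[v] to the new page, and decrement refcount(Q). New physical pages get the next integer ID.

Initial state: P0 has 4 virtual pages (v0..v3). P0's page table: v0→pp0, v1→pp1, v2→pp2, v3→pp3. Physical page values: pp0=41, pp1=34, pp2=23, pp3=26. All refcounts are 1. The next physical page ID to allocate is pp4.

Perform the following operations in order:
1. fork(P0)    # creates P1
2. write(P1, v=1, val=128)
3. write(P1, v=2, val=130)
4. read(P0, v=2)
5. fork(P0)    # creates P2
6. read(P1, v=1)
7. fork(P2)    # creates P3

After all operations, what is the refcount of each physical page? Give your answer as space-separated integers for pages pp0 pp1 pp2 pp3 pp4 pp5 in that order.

Answer: 4 3 3 4 1 1

Derivation:
Op 1: fork(P0) -> P1. 4 ppages; refcounts: pp0:2 pp1:2 pp2:2 pp3:2
Op 2: write(P1, v1, 128). refcount(pp1)=2>1 -> COPY to pp4. 5 ppages; refcounts: pp0:2 pp1:1 pp2:2 pp3:2 pp4:1
Op 3: write(P1, v2, 130). refcount(pp2)=2>1 -> COPY to pp5. 6 ppages; refcounts: pp0:2 pp1:1 pp2:1 pp3:2 pp4:1 pp5:1
Op 4: read(P0, v2) -> 23. No state change.
Op 5: fork(P0) -> P2. 6 ppages; refcounts: pp0:3 pp1:2 pp2:2 pp3:3 pp4:1 pp5:1
Op 6: read(P1, v1) -> 128. No state change.
Op 7: fork(P2) -> P3. 6 ppages; refcounts: pp0:4 pp1:3 pp2:3 pp3:4 pp4:1 pp5:1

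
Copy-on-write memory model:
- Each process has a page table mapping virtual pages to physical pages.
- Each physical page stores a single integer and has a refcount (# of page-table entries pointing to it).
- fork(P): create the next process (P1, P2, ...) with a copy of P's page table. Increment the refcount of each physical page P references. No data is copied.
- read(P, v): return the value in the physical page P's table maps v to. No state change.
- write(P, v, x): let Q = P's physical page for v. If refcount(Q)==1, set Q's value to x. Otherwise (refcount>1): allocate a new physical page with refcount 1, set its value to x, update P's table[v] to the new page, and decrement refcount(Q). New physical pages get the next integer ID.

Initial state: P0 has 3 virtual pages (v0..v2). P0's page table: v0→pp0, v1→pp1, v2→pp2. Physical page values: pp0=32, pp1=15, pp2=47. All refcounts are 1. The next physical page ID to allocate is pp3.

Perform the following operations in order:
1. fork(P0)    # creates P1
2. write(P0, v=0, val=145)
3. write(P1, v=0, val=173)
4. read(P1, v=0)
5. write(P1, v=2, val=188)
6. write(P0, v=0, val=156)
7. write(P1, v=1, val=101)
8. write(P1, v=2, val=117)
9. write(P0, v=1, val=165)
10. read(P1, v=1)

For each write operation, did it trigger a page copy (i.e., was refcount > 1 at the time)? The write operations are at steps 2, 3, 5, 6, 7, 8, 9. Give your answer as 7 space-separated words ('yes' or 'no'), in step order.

Op 1: fork(P0) -> P1. 3 ppages; refcounts: pp0:2 pp1:2 pp2:2
Op 2: write(P0, v0, 145). refcount(pp0)=2>1 -> COPY to pp3. 4 ppages; refcounts: pp0:1 pp1:2 pp2:2 pp3:1
Op 3: write(P1, v0, 173). refcount(pp0)=1 -> write in place. 4 ppages; refcounts: pp0:1 pp1:2 pp2:2 pp3:1
Op 4: read(P1, v0) -> 173. No state change.
Op 5: write(P1, v2, 188). refcount(pp2)=2>1 -> COPY to pp4. 5 ppages; refcounts: pp0:1 pp1:2 pp2:1 pp3:1 pp4:1
Op 6: write(P0, v0, 156). refcount(pp3)=1 -> write in place. 5 ppages; refcounts: pp0:1 pp1:2 pp2:1 pp3:1 pp4:1
Op 7: write(P1, v1, 101). refcount(pp1)=2>1 -> COPY to pp5. 6 ppages; refcounts: pp0:1 pp1:1 pp2:1 pp3:1 pp4:1 pp5:1
Op 8: write(P1, v2, 117). refcount(pp4)=1 -> write in place. 6 ppages; refcounts: pp0:1 pp1:1 pp2:1 pp3:1 pp4:1 pp5:1
Op 9: write(P0, v1, 165). refcount(pp1)=1 -> write in place. 6 ppages; refcounts: pp0:1 pp1:1 pp2:1 pp3:1 pp4:1 pp5:1
Op 10: read(P1, v1) -> 101. No state change.

yes no yes no yes no no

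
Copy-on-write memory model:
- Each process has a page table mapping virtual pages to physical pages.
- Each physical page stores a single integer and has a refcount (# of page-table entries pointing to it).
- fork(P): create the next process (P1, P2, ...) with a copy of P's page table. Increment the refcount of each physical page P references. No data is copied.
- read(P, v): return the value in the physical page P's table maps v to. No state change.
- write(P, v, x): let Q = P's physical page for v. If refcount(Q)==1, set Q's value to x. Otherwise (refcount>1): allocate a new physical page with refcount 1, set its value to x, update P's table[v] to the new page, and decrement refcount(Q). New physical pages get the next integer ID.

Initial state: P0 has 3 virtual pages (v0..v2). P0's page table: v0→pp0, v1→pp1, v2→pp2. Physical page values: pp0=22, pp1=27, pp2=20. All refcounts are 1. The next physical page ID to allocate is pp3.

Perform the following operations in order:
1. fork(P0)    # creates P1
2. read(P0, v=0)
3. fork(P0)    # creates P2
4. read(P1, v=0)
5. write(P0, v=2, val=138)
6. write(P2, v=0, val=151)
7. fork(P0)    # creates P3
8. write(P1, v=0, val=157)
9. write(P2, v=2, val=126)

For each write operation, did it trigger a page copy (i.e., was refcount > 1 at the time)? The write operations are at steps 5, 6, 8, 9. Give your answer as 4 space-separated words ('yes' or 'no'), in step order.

Op 1: fork(P0) -> P1. 3 ppages; refcounts: pp0:2 pp1:2 pp2:2
Op 2: read(P0, v0) -> 22. No state change.
Op 3: fork(P0) -> P2. 3 ppages; refcounts: pp0:3 pp1:3 pp2:3
Op 4: read(P1, v0) -> 22. No state change.
Op 5: write(P0, v2, 138). refcount(pp2)=3>1 -> COPY to pp3. 4 ppages; refcounts: pp0:3 pp1:3 pp2:2 pp3:1
Op 6: write(P2, v0, 151). refcount(pp0)=3>1 -> COPY to pp4. 5 ppages; refcounts: pp0:2 pp1:3 pp2:2 pp3:1 pp4:1
Op 7: fork(P0) -> P3. 5 ppages; refcounts: pp0:3 pp1:4 pp2:2 pp3:2 pp4:1
Op 8: write(P1, v0, 157). refcount(pp0)=3>1 -> COPY to pp5. 6 ppages; refcounts: pp0:2 pp1:4 pp2:2 pp3:2 pp4:1 pp5:1
Op 9: write(P2, v2, 126). refcount(pp2)=2>1 -> COPY to pp6. 7 ppages; refcounts: pp0:2 pp1:4 pp2:1 pp3:2 pp4:1 pp5:1 pp6:1

yes yes yes yes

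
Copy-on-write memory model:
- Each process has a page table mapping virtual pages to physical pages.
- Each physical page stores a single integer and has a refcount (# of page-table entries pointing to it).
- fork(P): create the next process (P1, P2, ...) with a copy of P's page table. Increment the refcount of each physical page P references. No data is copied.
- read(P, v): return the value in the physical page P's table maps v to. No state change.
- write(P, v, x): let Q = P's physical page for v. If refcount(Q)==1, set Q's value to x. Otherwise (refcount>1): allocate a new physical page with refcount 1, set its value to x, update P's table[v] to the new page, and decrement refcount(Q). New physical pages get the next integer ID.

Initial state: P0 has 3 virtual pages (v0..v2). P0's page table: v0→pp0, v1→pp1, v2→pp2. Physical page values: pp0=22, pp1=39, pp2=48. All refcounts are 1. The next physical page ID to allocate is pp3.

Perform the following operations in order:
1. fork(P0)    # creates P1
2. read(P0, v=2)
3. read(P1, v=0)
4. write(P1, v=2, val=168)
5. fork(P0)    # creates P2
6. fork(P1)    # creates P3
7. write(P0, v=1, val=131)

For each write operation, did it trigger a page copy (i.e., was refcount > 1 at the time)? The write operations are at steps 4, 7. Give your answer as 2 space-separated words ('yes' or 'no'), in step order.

Op 1: fork(P0) -> P1. 3 ppages; refcounts: pp0:2 pp1:2 pp2:2
Op 2: read(P0, v2) -> 48. No state change.
Op 3: read(P1, v0) -> 22. No state change.
Op 4: write(P1, v2, 168). refcount(pp2)=2>1 -> COPY to pp3. 4 ppages; refcounts: pp0:2 pp1:2 pp2:1 pp3:1
Op 5: fork(P0) -> P2. 4 ppages; refcounts: pp0:3 pp1:3 pp2:2 pp3:1
Op 6: fork(P1) -> P3. 4 ppages; refcounts: pp0:4 pp1:4 pp2:2 pp3:2
Op 7: write(P0, v1, 131). refcount(pp1)=4>1 -> COPY to pp4. 5 ppages; refcounts: pp0:4 pp1:3 pp2:2 pp3:2 pp4:1

yes yes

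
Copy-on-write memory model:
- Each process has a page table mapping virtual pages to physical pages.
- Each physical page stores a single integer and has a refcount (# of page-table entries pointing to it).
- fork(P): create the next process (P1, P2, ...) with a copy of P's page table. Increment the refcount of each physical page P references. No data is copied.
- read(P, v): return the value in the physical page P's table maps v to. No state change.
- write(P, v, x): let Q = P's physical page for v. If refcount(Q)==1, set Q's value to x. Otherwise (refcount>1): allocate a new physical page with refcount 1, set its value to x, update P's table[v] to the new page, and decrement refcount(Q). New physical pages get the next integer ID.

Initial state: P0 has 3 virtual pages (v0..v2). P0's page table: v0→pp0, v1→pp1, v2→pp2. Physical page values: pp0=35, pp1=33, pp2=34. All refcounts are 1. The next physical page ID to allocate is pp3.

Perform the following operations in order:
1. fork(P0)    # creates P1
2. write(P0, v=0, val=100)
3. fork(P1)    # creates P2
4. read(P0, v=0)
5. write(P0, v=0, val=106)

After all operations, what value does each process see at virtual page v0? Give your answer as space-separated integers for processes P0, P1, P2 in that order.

Op 1: fork(P0) -> P1. 3 ppages; refcounts: pp0:2 pp1:2 pp2:2
Op 2: write(P0, v0, 100). refcount(pp0)=2>1 -> COPY to pp3. 4 ppages; refcounts: pp0:1 pp1:2 pp2:2 pp3:1
Op 3: fork(P1) -> P2. 4 ppages; refcounts: pp0:2 pp1:3 pp2:3 pp3:1
Op 4: read(P0, v0) -> 100. No state change.
Op 5: write(P0, v0, 106). refcount(pp3)=1 -> write in place. 4 ppages; refcounts: pp0:2 pp1:3 pp2:3 pp3:1
P0: v0 -> pp3 = 106
P1: v0 -> pp0 = 35
P2: v0 -> pp0 = 35

Answer: 106 35 35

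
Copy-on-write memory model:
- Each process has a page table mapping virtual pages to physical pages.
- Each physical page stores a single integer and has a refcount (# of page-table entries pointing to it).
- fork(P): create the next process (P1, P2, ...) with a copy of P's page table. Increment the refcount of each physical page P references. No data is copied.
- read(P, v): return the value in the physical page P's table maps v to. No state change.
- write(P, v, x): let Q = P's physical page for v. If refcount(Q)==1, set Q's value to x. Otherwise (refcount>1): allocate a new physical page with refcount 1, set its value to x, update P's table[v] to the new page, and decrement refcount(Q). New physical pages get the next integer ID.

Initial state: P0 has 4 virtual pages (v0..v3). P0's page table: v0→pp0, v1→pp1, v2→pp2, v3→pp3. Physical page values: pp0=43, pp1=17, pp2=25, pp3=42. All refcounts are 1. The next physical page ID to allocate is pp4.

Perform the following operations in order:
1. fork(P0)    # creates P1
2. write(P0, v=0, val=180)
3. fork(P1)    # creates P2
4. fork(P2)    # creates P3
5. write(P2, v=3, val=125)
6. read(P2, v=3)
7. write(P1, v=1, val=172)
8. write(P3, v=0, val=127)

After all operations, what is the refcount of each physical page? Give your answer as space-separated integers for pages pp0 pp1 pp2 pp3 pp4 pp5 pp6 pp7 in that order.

Answer: 2 3 4 3 1 1 1 1

Derivation:
Op 1: fork(P0) -> P1. 4 ppages; refcounts: pp0:2 pp1:2 pp2:2 pp3:2
Op 2: write(P0, v0, 180). refcount(pp0)=2>1 -> COPY to pp4. 5 ppages; refcounts: pp0:1 pp1:2 pp2:2 pp3:2 pp4:1
Op 3: fork(P1) -> P2. 5 ppages; refcounts: pp0:2 pp1:3 pp2:3 pp3:3 pp4:1
Op 4: fork(P2) -> P3. 5 ppages; refcounts: pp0:3 pp1:4 pp2:4 pp3:4 pp4:1
Op 5: write(P2, v3, 125). refcount(pp3)=4>1 -> COPY to pp5. 6 ppages; refcounts: pp0:3 pp1:4 pp2:4 pp3:3 pp4:1 pp5:1
Op 6: read(P2, v3) -> 125. No state change.
Op 7: write(P1, v1, 172). refcount(pp1)=4>1 -> COPY to pp6. 7 ppages; refcounts: pp0:3 pp1:3 pp2:4 pp3:3 pp4:1 pp5:1 pp6:1
Op 8: write(P3, v0, 127). refcount(pp0)=3>1 -> COPY to pp7. 8 ppages; refcounts: pp0:2 pp1:3 pp2:4 pp3:3 pp4:1 pp5:1 pp6:1 pp7:1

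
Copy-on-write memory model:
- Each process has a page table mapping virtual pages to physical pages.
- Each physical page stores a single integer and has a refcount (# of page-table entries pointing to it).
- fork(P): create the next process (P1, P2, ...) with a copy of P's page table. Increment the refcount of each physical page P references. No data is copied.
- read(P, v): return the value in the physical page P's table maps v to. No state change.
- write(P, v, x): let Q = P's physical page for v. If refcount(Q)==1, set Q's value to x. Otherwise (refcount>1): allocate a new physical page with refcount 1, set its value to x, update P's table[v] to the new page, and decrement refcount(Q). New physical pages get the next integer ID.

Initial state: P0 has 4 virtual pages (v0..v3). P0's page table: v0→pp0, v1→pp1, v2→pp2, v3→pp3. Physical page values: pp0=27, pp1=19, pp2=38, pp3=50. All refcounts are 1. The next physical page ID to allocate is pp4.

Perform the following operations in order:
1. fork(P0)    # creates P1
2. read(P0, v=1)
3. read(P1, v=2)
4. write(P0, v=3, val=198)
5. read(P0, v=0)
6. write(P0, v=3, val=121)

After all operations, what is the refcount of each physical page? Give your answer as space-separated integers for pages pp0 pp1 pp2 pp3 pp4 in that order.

Op 1: fork(P0) -> P1. 4 ppages; refcounts: pp0:2 pp1:2 pp2:2 pp3:2
Op 2: read(P0, v1) -> 19. No state change.
Op 3: read(P1, v2) -> 38. No state change.
Op 4: write(P0, v3, 198). refcount(pp3)=2>1 -> COPY to pp4. 5 ppages; refcounts: pp0:2 pp1:2 pp2:2 pp3:1 pp4:1
Op 5: read(P0, v0) -> 27. No state change.
Op 6: write(P0, v3, 121). refcount(pp4)=1 -> write in place. 5 ppages; refcounts: pp0:2 pp1:2 pp2:2 pp3:1 pp4:1

Answer: 2 2 2 1 1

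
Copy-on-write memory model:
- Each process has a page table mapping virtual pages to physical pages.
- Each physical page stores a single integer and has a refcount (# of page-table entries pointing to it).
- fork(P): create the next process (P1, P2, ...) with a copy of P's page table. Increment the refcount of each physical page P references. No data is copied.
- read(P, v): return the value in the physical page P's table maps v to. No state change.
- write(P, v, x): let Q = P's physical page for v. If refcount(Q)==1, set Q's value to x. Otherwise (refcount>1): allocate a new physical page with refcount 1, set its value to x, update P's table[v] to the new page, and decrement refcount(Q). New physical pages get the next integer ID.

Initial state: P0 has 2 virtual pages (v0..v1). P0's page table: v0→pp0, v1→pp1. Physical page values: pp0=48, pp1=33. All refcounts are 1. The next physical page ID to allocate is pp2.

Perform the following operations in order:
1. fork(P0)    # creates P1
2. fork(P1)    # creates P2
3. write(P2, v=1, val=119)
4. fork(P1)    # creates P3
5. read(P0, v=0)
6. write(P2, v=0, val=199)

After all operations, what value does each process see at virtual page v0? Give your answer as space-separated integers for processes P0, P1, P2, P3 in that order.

Op 1: fork(P0) -> P1. 2 ppages; refcounts: pp0:2 pp1:2
Op 2: fork(P1) -> P2. 2 ppages; refcounts: pp0:3 pp1:3
Op 3: write(P2, v1, 119). refcount(pp1)=3>1 -> COPY to pp2. 3 ppages; refcounts: pp0:3 pp1:2 pp2:1
Op 4: fork(P1) -> P3. 3 ppages; refcounts: pp0:4 pp1:3 pp2:1
Op 5: read(P0, v0) -> 48. No state change.
Op 6: write(P2, v0, 199). refcount(pp0)=4>1 -> COPY to pp3. 4 ppages; refcounts: pp0:3 pp1:3 pp2:1 pp3:1
P0: v0 -> pp0 = 48
P1: v0 -> pp0 = 48
P2: v0 -> pp3 = 199
P3: v0 -> pp0 = 48

Answer: 48 48 199 48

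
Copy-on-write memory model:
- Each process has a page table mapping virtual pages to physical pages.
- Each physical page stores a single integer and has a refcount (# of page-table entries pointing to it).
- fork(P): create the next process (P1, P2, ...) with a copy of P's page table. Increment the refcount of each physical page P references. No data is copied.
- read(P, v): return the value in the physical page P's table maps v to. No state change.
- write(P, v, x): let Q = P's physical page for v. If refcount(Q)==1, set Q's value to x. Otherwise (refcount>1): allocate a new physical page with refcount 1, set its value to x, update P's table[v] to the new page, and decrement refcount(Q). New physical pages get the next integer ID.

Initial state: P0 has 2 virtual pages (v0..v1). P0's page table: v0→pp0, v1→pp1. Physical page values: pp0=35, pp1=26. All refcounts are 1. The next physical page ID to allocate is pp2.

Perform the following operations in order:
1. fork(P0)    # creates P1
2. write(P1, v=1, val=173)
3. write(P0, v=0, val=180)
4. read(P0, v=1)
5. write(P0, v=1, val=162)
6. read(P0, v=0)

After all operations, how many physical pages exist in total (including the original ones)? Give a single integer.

Op 1: fork(P0) -> P1. 2 ppages; refcounts: pp0:2 pp1:2
Op 2: write(P1, v1, 173). refcount(pp1)=2>1 -> COPY to pp2. 3 ppages; refcounts: pp0:2 pp1:1 pp2:1
Op 3: write(P0, v0, 180). refcount(pp0)=2>1 -> COPY to pp3. 4 ppages; refcounts: pp0:1 pp1:1 pp2:1 pp3:1
Op 4: read(P0, v1) -> 26. No state change.
Op 5: write(P0, v1, 162). refcount(pp1)=1 -> write in place. 4 ppages; refcounts: pp0:1 pp1:1 pp2:1 pp3:1
Op 6: read(P0, v0) -> 180. No state change.

Answer: 4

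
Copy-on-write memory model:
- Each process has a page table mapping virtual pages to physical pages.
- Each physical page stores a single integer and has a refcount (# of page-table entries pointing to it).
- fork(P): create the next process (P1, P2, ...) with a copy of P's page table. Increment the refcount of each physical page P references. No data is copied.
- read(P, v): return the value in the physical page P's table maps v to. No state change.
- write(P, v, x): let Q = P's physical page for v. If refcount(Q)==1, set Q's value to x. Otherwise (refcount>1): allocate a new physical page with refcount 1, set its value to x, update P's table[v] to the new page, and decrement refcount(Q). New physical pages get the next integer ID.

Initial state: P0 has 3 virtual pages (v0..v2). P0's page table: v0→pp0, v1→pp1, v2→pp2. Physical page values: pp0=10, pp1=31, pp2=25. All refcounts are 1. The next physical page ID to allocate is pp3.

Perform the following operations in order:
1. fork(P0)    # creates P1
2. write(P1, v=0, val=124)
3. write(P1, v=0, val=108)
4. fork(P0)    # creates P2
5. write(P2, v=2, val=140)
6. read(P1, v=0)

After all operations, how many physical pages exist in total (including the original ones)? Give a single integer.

Op 1: fork(P0) -> P1. 3 ppages; refcounts: pp0:2 pp1:2 pp2:2
Op 2: write(P1, v0, 124). refcount(pp0)=2>1 -> COPY to pp3. 4 ppages; refcounts: pp0:1 pp1:2 pp2:2 pp3:1
Op 3: write(P1, v0, 108). refcount(pp3)=1 -> write in place. 4 ppages; refcounts: pp0:1 pp1:2 pp2:2 pp3:1
Op 4: fork(P0) -> P2. 4 ppages; refcounts: pp0:2 pp1:3 pp2:3 pp3:1
Op 5: write(P2, v2, 140). refcount(pp2)=3>1 -> COPY to pp4. 5 ppages; refcounts: pp0:2 pp1:3 pp2:2 pp3:1 pp4:1
Op 6: read(P1, v0) -> 108. No state change.

Answer: 5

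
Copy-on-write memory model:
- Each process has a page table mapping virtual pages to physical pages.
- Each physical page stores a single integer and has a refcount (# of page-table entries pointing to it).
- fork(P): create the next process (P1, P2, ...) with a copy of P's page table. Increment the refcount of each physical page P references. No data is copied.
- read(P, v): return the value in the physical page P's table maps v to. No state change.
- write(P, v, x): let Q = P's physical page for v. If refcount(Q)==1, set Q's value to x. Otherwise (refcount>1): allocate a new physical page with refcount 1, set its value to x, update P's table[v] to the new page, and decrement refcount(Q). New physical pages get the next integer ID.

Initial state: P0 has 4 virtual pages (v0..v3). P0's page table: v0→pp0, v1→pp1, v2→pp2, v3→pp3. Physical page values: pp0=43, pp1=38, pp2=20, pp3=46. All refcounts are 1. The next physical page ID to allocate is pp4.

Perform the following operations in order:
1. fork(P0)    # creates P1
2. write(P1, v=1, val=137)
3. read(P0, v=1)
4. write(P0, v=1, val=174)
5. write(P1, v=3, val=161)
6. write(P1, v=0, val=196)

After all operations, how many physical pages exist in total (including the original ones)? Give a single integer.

Answer: 7

Derivation:
Op 1: fork(P0) -> P1. 4 ppages; refcounts: pp0:2 pp1:2 pp2:2 pp3:2
Op 2: write(P1, v1, 137). refcount(pp1)=2>1 -> COPY to pp4. 5 ppages; refcounts: pp0:2 pp1:1 pp2:2 pp3:2 pp4:1
Op 3: read(P0, v1) -> 38. No state change.
Op 4: write(P0, v1, 174). refcount(pp1)=1 -> write in place. 5 ppages; refcounts: pp0:2 pp1:1 pp2:2 pp3:2 pp4:1
Op 5: write(P1, v3, 161). refcount(pp3)=2>1 -> COPY to pp5. 6 ppages; refcounts: pp0:2 pp1:1 pp2:2 pp3:1 pp4:1 pp5:1
Op 6: write(P1, v0, 196). refcount(pp0)=2>1 -> COPY to pp6. 7 ppages; refcounts: pp0:1 pp1:1 pp2:2 pp3:1 pp4:1 pp5:1 pp6:1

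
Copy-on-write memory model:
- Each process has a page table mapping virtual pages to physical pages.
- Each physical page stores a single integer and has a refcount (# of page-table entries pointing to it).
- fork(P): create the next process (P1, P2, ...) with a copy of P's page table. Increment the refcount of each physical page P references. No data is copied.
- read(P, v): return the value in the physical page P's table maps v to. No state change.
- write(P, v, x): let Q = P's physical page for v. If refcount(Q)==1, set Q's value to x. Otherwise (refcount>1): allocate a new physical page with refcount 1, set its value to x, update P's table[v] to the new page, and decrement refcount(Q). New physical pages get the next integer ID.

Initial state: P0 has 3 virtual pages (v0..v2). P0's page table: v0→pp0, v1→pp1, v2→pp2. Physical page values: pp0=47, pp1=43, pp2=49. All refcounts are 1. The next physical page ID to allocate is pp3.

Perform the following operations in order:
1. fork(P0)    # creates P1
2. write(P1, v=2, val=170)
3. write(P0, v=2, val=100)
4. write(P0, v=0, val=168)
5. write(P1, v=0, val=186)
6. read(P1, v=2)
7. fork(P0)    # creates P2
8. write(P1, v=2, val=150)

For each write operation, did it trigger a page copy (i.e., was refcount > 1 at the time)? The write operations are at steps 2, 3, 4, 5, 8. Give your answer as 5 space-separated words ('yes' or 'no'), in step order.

Op 1: fork(P0) -> P1. 3 ppages; refcounts: pp0:2 pp1:2 pp2:2
Op 2: write(P1, v2, 170). refcount(pp2)=2>1 -> COPY to pp3. 4 ppages; refcounts: pp0:2 pp1:2 pp2:1 pp3:1
Op 3: write(P0, v2, 100). refcount(pp2)=1 -> write in place. 4 ppages; refcounts: pp0:2 pp1:2 pp2:1 pp3:1
Op 4: write(P0, v0, 168). refcount(pp0)=2>1 -> COPY to pp4. 5 ppages; refcounts: pp0:1 pp1:2 pp2:1 pp3:1 pp4:1
Op 5: write(P1, v0, 186). refcount(pp0)=1 -> write in place. 5 ppages; refcounts: pp0:1 pp1:2 pp2:1 pp3:1 pp4:1
Op 6: read(P1, v2) -> 170. No state change.
Op 7: fork(P0) -> P2. 5 ppages; refcounts: pp0:1 pp1:3 pp2:2 pp3:1 pp4:2
Op 8: write(P1, v2, 150). refcount(pp3)=1 -> write in place. 5 ppages; refcounts: pp0:1 pp1:3 pp2:2 pp3:1 pp4:2

yes no yes no no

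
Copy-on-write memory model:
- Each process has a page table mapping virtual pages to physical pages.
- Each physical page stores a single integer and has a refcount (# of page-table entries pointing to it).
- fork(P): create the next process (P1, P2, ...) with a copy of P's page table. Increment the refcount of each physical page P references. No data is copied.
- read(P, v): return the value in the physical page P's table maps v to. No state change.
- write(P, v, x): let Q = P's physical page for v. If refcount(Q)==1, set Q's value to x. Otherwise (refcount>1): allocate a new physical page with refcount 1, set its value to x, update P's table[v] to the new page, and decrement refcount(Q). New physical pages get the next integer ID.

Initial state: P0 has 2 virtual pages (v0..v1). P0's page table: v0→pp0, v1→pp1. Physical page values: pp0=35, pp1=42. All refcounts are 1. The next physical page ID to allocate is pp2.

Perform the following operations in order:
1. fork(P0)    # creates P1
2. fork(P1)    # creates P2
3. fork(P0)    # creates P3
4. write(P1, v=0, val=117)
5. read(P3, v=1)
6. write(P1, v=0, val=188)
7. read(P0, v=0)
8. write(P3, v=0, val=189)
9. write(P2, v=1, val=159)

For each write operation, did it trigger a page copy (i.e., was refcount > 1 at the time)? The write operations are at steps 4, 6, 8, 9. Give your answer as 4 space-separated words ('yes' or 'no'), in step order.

Op 1: fork(P0) -> P1. 2 ppages; refcounts: pp0:2 pp1:2
Op 2: fork(P1) -> P2. 2 ppages; refcounts: pp0:3 pp1:3
Op 3: fork(P0) -> P3. 2 ppages; refcounts: pp0:4 pp1:4
Op 4: write(P1, v0, 117). refcount(pp0)=4>1 -> COPY to pp2. 3 ppages; refcounts: pp0:3 pp1:4 pp2:1
Op 5: read(P3, v1) -> 42. No state change.
Op 6: write(P1, v0, 188). refcount(pp2)=1 -> write in place. 3 ppages; refcounts: pp0:3 pp1:4 pp2:1
Op 7: read(P0, v0) -> 35. No state change.
Op 8: write(P3, v0, 189). refcount(pp0)=3>1 -> COPY to pp3. 4 ppages; refcounts: pp0:2 pp1:4 pp2:1 pp3:1
Op 9: write(P2, v1, 159). refcount(pp1)=4>1 -> COPY to pp4. 5 ppages; refcounts: pp0:2 pp1:3 pp2:1 pp3:1 pp4:1

yes no yes yes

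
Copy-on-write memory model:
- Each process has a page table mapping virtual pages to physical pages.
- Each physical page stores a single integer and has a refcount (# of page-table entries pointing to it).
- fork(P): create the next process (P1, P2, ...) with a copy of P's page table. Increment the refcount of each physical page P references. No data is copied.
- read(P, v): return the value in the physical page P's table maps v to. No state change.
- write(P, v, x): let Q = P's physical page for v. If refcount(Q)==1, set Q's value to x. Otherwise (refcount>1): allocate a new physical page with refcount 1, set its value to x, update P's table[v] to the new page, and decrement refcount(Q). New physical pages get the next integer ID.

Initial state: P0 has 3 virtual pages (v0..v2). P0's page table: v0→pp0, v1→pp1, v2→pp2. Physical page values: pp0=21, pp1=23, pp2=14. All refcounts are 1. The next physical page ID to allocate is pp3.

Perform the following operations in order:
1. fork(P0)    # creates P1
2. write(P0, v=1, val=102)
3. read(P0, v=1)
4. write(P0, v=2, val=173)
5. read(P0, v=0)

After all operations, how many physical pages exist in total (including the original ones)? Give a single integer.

Op 1: fork(P0) -> P1. 3 ppages; refcounts: pp0:2 pp1:2 pp2:2
Op 2: write(P0, v1, 102). refcount(pp1)=2>1 -> COPY to pp3. 4 ppages; refcounts: pp0:2 pp1:1 pp2:2 pp3:1
Op 3: read(P0, v1) -> 102. No state change.
Op 4: write(P0, v2, 173). refcount(pp2)=2>1 -> COPY to pp4. 5 ppages; refcounts: pp0:2 pp1:1 pp2:1 pp3:1 pp4:1
Op 5: read(P0, v0) -> 21. No state change.

Answer: 5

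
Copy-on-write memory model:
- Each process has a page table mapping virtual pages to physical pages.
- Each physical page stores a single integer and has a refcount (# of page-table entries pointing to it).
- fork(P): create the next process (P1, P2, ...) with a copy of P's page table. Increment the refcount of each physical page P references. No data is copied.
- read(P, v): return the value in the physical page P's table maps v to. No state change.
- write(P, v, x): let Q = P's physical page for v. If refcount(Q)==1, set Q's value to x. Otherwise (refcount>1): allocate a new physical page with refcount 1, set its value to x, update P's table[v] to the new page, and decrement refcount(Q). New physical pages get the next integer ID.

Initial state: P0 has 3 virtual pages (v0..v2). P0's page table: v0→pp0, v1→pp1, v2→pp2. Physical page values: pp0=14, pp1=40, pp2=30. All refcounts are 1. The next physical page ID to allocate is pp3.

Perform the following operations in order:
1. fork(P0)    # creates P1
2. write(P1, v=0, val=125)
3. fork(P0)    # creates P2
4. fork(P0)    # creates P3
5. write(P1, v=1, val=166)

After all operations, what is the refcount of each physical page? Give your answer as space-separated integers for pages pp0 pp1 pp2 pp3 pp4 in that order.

Op 1: fork(P0) -> P1. 3 ppages; refcounts: pp0:2 pp1:2 pp2:2
Op 2: write(P1, v0, 125). refcount(pp0)=2>1 -> COPY to pp3. 4 ppages; refcounts: pp0:1 pp1:2 pp2:2 pp3:1
Op 3: fork(P0) -> P2. 4 ppages; refcounts: pp0:2 pp1:3 pp2:3 pp3:1
Op 4: fork(P0) -> P3. 4 ppages; refcounts: pp0:3 pp1:4 pp2:4 pp3:1
Op 5: write(P1, v1, 166). refcount(pp1)=4>1 -> COPY to pp4. 5 ppages; refcounts: pp0:3 pp1:3 pp2:4 pp3:1 pp4:1

Answer: 3 3 4 1 1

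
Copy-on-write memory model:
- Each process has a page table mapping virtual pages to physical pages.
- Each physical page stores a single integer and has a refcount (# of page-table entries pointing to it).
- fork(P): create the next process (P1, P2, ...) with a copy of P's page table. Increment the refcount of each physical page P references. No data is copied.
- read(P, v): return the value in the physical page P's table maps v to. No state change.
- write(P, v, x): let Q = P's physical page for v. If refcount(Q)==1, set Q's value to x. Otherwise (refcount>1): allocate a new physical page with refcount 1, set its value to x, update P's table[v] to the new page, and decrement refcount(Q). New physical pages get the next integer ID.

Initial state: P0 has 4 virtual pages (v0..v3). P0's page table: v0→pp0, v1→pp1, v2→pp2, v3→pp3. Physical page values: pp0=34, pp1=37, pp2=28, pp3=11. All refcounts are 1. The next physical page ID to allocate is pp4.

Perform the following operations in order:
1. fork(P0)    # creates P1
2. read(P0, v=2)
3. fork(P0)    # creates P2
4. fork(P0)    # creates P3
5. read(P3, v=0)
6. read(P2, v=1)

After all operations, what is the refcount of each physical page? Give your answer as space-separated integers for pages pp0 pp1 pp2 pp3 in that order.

Op 1: fork(P0) -> P1. 4 ppages; refcounts: pp0:2 pp1:2 pp2:2 pp3:2
Op 2: read(P0, v2) -> 28. No state change.
Op 3: fork(P0) -> P2. 4 ppages; refcounts: pp0:3 pp1:3 pp2:3 pp3:3
Op 4: fork(P0) -> P3. 4 ppages; refcounts: pp0:4 pp1:4 pp2:4 pp3:4
Op 5: read(P3, v0) -> 34. No state change.
Op 6: read(P2, v1) -> 37. No state change.

Answer: 4 4 4 4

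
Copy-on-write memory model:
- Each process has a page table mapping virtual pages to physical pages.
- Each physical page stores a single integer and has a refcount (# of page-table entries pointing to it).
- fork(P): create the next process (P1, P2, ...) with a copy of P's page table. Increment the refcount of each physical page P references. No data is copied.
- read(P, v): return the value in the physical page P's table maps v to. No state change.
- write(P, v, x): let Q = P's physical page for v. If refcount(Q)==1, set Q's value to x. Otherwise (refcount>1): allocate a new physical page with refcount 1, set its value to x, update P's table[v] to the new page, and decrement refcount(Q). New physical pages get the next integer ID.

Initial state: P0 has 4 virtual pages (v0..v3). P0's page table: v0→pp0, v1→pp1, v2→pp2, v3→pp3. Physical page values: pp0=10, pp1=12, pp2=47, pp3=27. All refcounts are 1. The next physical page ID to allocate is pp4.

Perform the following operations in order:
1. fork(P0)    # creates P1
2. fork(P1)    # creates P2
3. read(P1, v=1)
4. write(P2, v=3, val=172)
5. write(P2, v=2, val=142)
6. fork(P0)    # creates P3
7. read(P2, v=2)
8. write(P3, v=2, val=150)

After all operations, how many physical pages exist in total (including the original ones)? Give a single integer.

Op 1: fork(P0) -> P1. 4 ppages; refcounts: pp0:2 pp1:2 pp2:2 pp3:2
Op 2: fork(P1) -> P2. 4 ppages; refcounts: pp0:3 pp1:3 pp2:3 pp3:3
Op 3: read(P1, v1) -> 12. No state change.
Op 4: write(P2, v3, 172). refcount(pp3)=3>1 -> COPY to pp4. 5 ppages; refcounts: pp0:3 pp1:3 pp2:3 pp3:2 pp4:1
Op 5: write(P2, v2, 142). refcount(pp2)=3>1 -> COPY to pp5. 6 ppages; refcounts: pp0:3 pp1:3 pp2:2 pp3:2 pp4:1 pp5:1
Op 6: fork(P0) -> P3. 6 ppages; refcounts: pp0:4 pp1:4 pp2:3 pp3:3 pp4:1 pp5:1
Op 7: read(P2, v2) -> 142. No state change.
Op 8: write(P3, v2, 150). refcount(pp2)=3>1 -> COPY to pp6. 7 ppages; refcounts: pp0:4 pp1:4 pp2:2 pp3:3 pp4:1 pp5:1 pp6:1

Answer: 7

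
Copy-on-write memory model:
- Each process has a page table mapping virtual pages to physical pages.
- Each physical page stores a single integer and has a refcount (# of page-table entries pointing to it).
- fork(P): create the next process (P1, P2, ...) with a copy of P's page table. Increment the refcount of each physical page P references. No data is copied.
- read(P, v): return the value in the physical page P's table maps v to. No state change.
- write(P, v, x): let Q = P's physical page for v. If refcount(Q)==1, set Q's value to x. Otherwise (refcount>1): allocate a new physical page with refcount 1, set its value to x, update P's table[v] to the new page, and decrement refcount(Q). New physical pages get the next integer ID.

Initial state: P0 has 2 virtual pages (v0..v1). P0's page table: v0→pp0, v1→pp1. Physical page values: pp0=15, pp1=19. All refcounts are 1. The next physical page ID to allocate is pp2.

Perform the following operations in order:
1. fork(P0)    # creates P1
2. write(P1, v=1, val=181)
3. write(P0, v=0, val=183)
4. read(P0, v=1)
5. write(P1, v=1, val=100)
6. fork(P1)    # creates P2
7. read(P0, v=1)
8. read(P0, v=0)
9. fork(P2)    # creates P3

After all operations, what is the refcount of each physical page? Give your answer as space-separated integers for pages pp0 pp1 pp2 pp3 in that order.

Op 1: fork(P0) -> P1. 2 ppages; refcounts: pp0:2 pp1:2
Op 2: write(P1, v1, 181). refcount(pp1)=2>1 -> COPY to pp2. 3 ppages; refcounts: pp0:2 pp1:1 pp2:1
Op 3: write(P0, v0, 183). refcount(pp0)=2>1 -> COPY to pp3. 4 ppages; refcounts: pp0:1 pp1:1 pp2:1 pp3:1
Op 4: read(P0, v1) -> 19. No state change.
Op 5: write(P1, v1, 100). refcount(pp2)=1 -> write in place. 4 ppages; refcounts: pp0:1 pp1:1 pp2:1 pp3:1
Op 6: fork(P1) -> P2. 4 ppages; refcounts: pp0:2 pp1:1 pp2:2 pp3:1
Op 7: read(P0, v1) -> 19. No state change.
Op 8: read(P0, v0) -> 183. No state change.
Op 9: fork(P2) -> P3. 4 ppages; refcounts: pp0:3 pp1:1 pp2:3 pp3:1

Answer: 3 1 3 1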